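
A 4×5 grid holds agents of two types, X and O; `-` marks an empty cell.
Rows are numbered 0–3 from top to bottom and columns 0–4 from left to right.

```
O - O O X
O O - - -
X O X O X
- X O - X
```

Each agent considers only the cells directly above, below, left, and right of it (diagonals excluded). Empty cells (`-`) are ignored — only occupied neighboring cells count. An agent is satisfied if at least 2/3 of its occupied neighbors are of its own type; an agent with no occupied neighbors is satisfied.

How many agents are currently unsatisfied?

9

Row 0: (0,0)O 1/1 ok · (0,2)O 1/1 ok · (0,3)O 1/2 unhappy · (0,4)X 0/1 unhappy
Row 1: (1,0)O 2/3 ok · (1,1)O 2/2 ok
Row 2: (2,0)X 0/2 unhappy · (2,1)O 1/4 unhappy · (2,2)X 0/3 unhappy · (2,3)O 0/2 unhappy · (2,4)X 1/2 unhappy
Row 3: (3,1)X 0/2 unhappy · (3,2)O 0/2 unhappy · (3,4)X 1/1 ok
Unsatisfied: (0,3), (0,4), (2,0), (2,1), (2,2), (2,3), (2,4), (3,1), (3,2) — 9 in total.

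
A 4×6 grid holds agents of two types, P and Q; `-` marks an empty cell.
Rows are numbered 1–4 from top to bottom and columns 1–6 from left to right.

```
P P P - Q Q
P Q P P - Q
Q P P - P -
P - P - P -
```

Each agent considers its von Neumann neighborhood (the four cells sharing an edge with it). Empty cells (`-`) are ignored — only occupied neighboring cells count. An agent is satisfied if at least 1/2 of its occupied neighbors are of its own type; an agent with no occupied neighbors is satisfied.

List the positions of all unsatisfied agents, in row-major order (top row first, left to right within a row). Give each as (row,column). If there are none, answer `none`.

(2,1), (2,2), (3,1), (3,2), (4,1)

Row 1: (1,1)P 2/2 satisfied · (1,2)P 2/3 satisfied · (1,3)P 2/2 satisfied · (1,5)Q 1/1 satisfied · (1,6)Q 2/2 satisfied
Row 2: (2,1)P 1/3 not · (2,2)Q 0/4 not · (2,3)P 3/4 satisfied · (2,4)P 1/1 satisfied · (2,6)Q 1/1 satisfied
Row 3: (3,1)Q 0/3 not · (3,2)P 1/3 not · (3,3)P 3/3 satisfied · (3,5)P 1/1 satisfied
Row 4: (4,1)P 0/1 not · (4,3)P 1/1 satisfied · (4,5)P 1/1 satisfied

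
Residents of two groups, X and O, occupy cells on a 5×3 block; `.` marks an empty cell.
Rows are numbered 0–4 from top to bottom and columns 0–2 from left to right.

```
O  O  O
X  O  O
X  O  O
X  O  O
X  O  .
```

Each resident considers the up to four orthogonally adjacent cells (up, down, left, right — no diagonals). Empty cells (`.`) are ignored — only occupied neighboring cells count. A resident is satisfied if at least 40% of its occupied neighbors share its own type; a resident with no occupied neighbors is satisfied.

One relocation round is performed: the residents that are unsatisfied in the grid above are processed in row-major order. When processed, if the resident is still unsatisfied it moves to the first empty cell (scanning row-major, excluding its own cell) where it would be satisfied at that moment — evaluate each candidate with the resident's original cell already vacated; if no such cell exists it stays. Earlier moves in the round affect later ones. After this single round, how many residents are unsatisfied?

Initially unsatisfied (in order): (1,0).
  (1,0): no empty cell satisfies it; stays.
Resulting grid:
O O O
X O O
X O O
X O O
X O .
Unsatisfied now: (1,0).

1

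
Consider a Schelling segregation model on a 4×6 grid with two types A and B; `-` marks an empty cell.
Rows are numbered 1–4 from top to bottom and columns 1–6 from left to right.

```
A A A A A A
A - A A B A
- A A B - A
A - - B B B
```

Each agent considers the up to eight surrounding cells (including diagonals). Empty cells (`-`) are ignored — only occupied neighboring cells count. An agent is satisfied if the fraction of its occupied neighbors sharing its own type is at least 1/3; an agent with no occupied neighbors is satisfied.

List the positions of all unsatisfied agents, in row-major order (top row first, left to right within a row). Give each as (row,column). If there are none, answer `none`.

(2,5), (3,6)

Row 1: (1,1)A 2/2 satisfied · (1,2)A 4/4 satisfied · (1,3)A 4/4 satisfied · (1,4)A 4/5 satisfied · (1,5)A 4/5 satisfied · (1,6)A 2/3 satisfied
Row 2: (2,1)A 3/3 satisfied · (2,3)A 6/7 satisfied · (2,4)A 5/7 satisfied · (2,5)B 1/7 not · (2,6)A 3/4 satisfied
Row 3: (3,2)A 4/4 satisfied · (3,3)A 3/5 satisfied · (3,4)B 3/6 satisfied · (3,6)A 1/4 not
Row 4: (4,1)A 1/1 satisfied · (4,4)B 2/3 satisfied · (4,5)B 3/4 satisfied · (4,6)B 1/2 satisfied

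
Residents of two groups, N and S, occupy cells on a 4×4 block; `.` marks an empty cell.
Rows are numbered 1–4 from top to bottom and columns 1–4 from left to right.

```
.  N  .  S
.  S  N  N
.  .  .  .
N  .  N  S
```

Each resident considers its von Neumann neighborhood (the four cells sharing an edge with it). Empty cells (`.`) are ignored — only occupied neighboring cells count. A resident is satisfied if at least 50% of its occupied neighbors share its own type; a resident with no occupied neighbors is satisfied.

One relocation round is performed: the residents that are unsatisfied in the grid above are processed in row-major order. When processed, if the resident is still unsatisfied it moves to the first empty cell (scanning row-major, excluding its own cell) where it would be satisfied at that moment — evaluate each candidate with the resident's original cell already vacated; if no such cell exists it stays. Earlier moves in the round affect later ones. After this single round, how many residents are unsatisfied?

2

Initially unsatisfied (in order): (1,2), (1,4), (2,2), (4,3), (4,4).
  (1,2) → (1,1).
  (1,4) → (1,2).
  (2,2): now satisfied by earlier moves; stays.
  (4,3) → (1,3).
  (4,4): now satisfied by earlier moves; stays.
Resulting grid:
N S N .
. S N N
. . . .
N . . S
Unsatisfied now: (1,1), (1,2).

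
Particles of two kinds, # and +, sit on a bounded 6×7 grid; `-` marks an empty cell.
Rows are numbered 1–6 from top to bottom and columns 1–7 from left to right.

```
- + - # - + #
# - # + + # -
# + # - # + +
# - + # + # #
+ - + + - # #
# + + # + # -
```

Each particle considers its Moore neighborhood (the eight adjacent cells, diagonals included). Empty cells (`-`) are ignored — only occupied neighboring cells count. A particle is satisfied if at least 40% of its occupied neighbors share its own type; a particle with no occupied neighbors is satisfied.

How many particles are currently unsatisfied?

15

Row 1: (1,2)+ 0/2 ✗ · (1,4)# 1/3 ✗ · (1,6)+ 1/3 ✗ · (1,7)# 1/2 ✓
Row 2: (2,1)# 1/3 ✗ · (2,3)# 2/5 ✓ · (2,4)+ 1/5 ✗ · (2,5)+ 3/6 ✓ · (2,6)# 2/6 ✗
Row 3: (3,1)# 2/3 ✓ · (3,2)+ 1/6 ✗ · (3,3)# 2/5 ✓ · (3,5)# 3/7 ✓ · (3,6)+ 3/7 ✓ · (3,7)+ 1/4 ✗
Row 4: (4,1)# 1/3 ✗ · (4,3)+ 3/5 ✓ · (4,4)# 2/6 ✗ · (4,5)+ 2/6 ✗ · (4,6)# 4/7 ✓ · (4,7)# 3/5 ✓
Row 5: (5,1)+ 1/3 ✗ · (5,3)+ 4/6 ✓ · (5,4)+ 5/7 ✓ · (5,6)# 4/6 ✓ · (5,7)# 4/4 ✓
Row 6: (6,1)# 0/2 ✗ · (6,2)+ 3/4 ✓ · (6,3)+ 3/4 ✓ · (6,4)# 0/4 ✗ · (6,5)+ 1/4 ✗ · (6,6)# 2/3 ✓
Unsatisfied: (1,2), (1,4), (1,6), (2,1), (2,4), (2,6), (3,2), (3,7), (4,1), (4,4), (4,5), (5,1), (6,1), (6,4), (6,5) — 15 in total.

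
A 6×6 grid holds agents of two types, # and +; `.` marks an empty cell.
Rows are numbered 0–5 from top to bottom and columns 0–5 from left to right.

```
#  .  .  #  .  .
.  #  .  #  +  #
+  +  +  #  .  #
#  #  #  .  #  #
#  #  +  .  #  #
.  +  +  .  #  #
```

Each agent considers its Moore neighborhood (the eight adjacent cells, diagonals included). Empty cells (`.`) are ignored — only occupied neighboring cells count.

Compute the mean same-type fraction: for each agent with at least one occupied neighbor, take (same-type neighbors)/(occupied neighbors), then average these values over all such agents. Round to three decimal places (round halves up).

0.614

Row 0: (0,0)# 1/1 · (0,3)# 1/2
Row 1: (1,1)# 1/4 · (1,3)# 2/4 · (1,4)+ 0/5 · (1,5)# 1/2
Row 2: (2,0)+ 1/4 · (2,1)+ 2/6 · (2,2)+ 1/6 · (2,3)# 3/5 · (2,5)# 3/4
Row 3: (3,0)# 3/5 · (3,1)# 4/8 · (3,2)# 3/6 · (3,4)# 5/5 · (3,5)# 4/4
Row 4: (4,0)# 3/4 · (4,1)# 4/7 · (4,2)+ 2/5 · (4,4)# 5/5 · (4,5)# 5/5
Row 5: (5,1)+ 2/4 · (5,2)+ 2/3 · (5,4)# 3/3 · (5,5)# 3/3
Sum over 25 agents: 1/1 + 1/2 + 1/4 + 2/4 + 0/5 + 1/2 + 1/4 + 2/6 + 1/6 + 3/5 + 3/4 + 3/5 + 4/8 + 3/6 + 5/5 + 4/4 + 3/4 + 4/7 + 2/5 + 5/5 + 5/5 + 2/4 + 2/3 + 3/3 + 3/3 = 3221/210; mean = 3221/210 ÷ 25 = 3221/5250 = 0.613523… → 0.614.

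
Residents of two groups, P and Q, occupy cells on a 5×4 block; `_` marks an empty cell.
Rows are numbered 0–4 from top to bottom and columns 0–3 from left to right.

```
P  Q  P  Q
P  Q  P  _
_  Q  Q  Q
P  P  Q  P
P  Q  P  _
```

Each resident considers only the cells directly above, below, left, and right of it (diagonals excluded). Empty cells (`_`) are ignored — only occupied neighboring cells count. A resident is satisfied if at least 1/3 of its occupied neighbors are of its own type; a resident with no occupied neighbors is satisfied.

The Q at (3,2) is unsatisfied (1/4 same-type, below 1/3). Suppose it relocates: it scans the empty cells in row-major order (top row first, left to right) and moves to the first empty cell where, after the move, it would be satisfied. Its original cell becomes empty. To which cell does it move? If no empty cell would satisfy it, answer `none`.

Vacating (3,2). Empty cells in order:
  (1,3): 2/3 same-type → satisfied — stop here.

(1,3)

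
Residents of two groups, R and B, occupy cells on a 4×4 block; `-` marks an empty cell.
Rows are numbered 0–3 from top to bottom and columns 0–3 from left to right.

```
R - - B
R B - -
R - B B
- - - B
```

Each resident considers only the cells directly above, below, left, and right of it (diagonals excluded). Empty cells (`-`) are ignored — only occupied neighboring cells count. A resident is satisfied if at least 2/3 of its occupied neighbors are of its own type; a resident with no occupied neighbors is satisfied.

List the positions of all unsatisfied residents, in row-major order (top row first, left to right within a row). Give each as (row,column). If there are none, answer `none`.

(1,1)

Row 0: (0,0)R 1/1 ok · (0,3)B 0/0 ok
Row 1: (1,0)R 2/3 ok · (1,1)B 0/1 unhappy
Row 2: (2,0)R 1/1 ok · (2,2)B 1/1 ok · (2,3)B 2/2 ok
Row 3: (3,3)B 1/1 ok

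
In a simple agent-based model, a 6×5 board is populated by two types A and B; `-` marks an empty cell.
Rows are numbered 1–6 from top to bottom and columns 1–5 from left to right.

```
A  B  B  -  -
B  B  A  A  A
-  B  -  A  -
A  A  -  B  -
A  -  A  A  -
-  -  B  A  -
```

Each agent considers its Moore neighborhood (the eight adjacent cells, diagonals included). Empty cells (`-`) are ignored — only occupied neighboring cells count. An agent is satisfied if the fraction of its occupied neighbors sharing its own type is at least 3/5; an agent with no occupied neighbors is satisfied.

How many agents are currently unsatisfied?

Row 1: (1,1)A 0/3 unhappy · (1,2)B 3/5 ok · (1,3)B 2/4 unhappy
Row 2: (2,1)B 3/4 ok · (2,2)B 4/6 ok · (2,3)A 2/6 unhappy · (2,4)A 3/4 ok · (2,5)A 2/2 ok
Row 3: (3,2)B 2/5 unhappy · (3,4)A 3/4 ok
Row 4: (4,1)A 2/3 ok · (4,2)A 3/4 ok · (4,4)B 0/3 unhappy
Row 5: (5,1)A 2/2 ok · (5,3)A 3/5 ok · (5,4)A 2/4 unhappy
Row 6: (6,3)B 0/3 unhappy · (6,4)A 2/3 ok
Unsatisfied: (1,1), (1,3), (2,3), (3,2), (4,4), (5,4), (6,3) — 7 in total.

7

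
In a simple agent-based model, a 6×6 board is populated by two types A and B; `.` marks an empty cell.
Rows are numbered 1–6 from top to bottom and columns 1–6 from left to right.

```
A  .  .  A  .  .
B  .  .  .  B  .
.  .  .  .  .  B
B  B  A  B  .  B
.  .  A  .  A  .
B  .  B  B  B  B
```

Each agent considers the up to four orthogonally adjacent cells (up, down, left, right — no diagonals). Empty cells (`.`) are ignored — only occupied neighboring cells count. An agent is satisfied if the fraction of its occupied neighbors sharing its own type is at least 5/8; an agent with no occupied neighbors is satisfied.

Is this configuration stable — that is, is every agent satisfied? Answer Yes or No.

No

(1,1)A 0/1 ✗
(1,4)A 0/0 ✓
(2,1)B 0/1 ✗
(2,5)B 0/0 ✓
(3,6)B 1/1 ✓
(4,1)B 1/1 ✓
(4,2)B 1/2 ✗
(4,3)A 1/3 ✗
(4,4)B 0/1 ✗
(4,6)B 1/1 ✓
(5,3)A 1/2 ✗
(5,5)A 0/1 ✗
(6,1)B 0/0 ✓
(6,3)B 1/2 ✗
(6,4)B 2/2 ✓
(6,5)B 2/3 ✓
(6,6)B 1/1 ✓
For instance (1,1) has only 0/1 same-type neighbors, below 5/8.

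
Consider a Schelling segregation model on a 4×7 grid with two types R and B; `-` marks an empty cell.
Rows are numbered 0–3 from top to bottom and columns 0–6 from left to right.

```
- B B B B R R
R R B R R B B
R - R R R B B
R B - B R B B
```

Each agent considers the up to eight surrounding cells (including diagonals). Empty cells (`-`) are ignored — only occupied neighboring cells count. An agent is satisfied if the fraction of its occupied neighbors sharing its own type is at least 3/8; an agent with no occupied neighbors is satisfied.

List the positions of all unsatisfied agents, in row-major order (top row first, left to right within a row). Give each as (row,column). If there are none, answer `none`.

(0,1)B 2/4 ✓
(0,2)B 3/5 ✓
(0,3)B 3/5 ✓
(0,4)B 2/5 ✓
(0,5)R 2/5 ✓
(0,6)R 1/3 ✗
(1,0)R 2/3 ✓
(1,1)R 3/6 ✓
(1,2)B 3/7 ✓
(1,3)R 4/8 ✓
(1,4)R 4/8 ✓
(1,5)B 4/8 ✓
(1,6)B 3/5 ✓
(2,0)R 3/4 ✓
(2,2)R 3/6 ✓
(2,3)R 5/7 ✓
(2,4)R 4/8 ✓
(2,5)B 5/8 ✓
(2,6)B 5/5 ✓
(3,0)R 1/2 ✓
(3,1)B 0/3 ✗
(3,3)B 0/4 ✗
(3,4)R 2/5 ✓
(3,5)B 3/5 ✓
(3,6)B 3/3 ✓

(0,6), (3,1), (3,3)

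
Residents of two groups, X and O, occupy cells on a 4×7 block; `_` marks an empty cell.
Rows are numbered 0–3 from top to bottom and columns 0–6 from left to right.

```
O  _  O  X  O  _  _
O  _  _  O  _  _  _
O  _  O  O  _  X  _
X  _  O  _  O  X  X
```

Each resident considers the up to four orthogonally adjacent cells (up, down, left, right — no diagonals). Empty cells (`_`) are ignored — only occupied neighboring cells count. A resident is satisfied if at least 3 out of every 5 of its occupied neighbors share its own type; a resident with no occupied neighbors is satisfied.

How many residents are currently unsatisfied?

Row 0: (0,0)O 1/1 ✓ · (0,2)O 0/1 ✗ · (0,3)X 0/3 ✗ · (0,4)O 0/1 ✗
Row 1: (1,0)O 2/2 ✓ · (1,3)O 1/2 ✗
Row 2: (2,0)O 1/2 ✗ · (2,2)O 2/2 ✓ · (2,3)O 2/2 ✓ · (2,5)X 1/1 ✓
Row 3: (3,0)X 0/1 ✗ · (3,2)O 1/1 ✓ · (3,4)O 0/1 ✗ · (3,5)X 2/3 ✓ · (3,6)X 1/1 ✓
Unsatisfied: (0,2), (0,3), (0,4), (1,3), (2,0), (3,0), (3,4) — 7 in total.

7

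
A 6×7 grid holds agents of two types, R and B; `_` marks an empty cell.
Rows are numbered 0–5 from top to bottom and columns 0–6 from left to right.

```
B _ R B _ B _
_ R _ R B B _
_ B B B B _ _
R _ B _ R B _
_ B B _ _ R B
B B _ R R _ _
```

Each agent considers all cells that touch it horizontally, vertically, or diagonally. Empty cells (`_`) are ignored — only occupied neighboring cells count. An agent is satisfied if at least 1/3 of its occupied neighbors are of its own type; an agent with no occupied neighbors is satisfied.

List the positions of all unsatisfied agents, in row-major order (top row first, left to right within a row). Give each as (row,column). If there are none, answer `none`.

(0,0), (1,1), (1,3), (3,0), (3,4)

Row 0: (0,0)B 0/1 unhappy · (0,2)R 2/3 ok · (0,3)B 1/3 ok · (0,5)B 2/2 ok
Row 1: (1,1)R 1/4 unhappy · (1,3)R 1/6 unhappy · (1,4)B 5/6 ok · (1,5)B 3/3 ok
Row 2: (2,1)B 2/4 ok · (2,2)B 3/5 ok · (2,3)B 4/6 ok · (2,4)B 4/6 ok
Row 3: (3,0)R 0/2 unhappy · (3,2)B 5/5 ok · (3,4)R 1/4 unhappy · (3,5)B 2/4 ok
Row 4: (4,1)B 4/5 ok · (4,2)B 3/4 ok · (4,5)R 2/4 ok · (4,6)B 1/2 ok
Row 5: (5,0)B 2/2 ok · (5,1)B 3/3 ok · (5,3)R 1/2 ok · (5,4)R 2/2 ok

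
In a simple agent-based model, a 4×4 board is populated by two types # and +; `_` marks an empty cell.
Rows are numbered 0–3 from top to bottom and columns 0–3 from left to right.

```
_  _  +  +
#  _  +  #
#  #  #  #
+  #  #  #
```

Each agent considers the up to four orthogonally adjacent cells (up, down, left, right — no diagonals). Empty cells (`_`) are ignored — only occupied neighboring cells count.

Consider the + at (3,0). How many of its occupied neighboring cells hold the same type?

0

Occupied neighbors of (3,0): (2,0)=#, (3,1)=#.
Same type (+): 0 of 2.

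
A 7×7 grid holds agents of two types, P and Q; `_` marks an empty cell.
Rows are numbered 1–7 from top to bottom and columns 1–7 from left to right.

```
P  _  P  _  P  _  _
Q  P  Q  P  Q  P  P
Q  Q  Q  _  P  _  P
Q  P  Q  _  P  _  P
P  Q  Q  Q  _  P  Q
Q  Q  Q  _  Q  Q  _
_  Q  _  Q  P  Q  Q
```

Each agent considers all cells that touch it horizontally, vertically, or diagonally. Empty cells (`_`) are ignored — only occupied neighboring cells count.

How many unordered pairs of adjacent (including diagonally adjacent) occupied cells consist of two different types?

33

Scan each occupied cell's neighbors to the right and below (and the two forward diagonals) so each pair is counted once.
Row 1: P(1,1)–Q(2,1)≠ P(1,1)–P(2,2)= P(1,3)–Q(2,3)≠ P(1,3)–P(2,4)= P(1,3)–P(2,2)= P(1,5)–Q(2,5)≠ P(1,5)–P(2,6)= P(1,5)–P(2,4)=  → 3/8 unlike.
Row 2: Q(2,1)–P(2,2)≠ Q(2,1)–Q(3,1)= Q(2,1)–Q(3,2)= P(2,2)–Q(2,3)≠ P(2,2)–Q(3,2)≠ P(2,2)–Q(3,3)≠ P(2,2)–Q(3,1)≠ Q(2,3)–P(2,4)≠ Q(2,3)–Q(3,3)= Q(2,3)–Q(3,2)= P(2,4)–Q(2,5)≠ P(2,4)–P(3,5)= P(2,4)–Q(3,3)≠ Q(2,5)–P(2,6)≠ Q(2,5)–P(3,5)≠ P(2,6)–P(2,7)= P(2,6)–P(3,7)= P(2,6)–P(3,5)= P(2,7)–P(3,7)=  → 10/19 unlike.
Row 3: Q(3,1)–Q(3,2)= Q(3,1)–Q(4,1)= Q(3,1)–P(4,2)≠ Q(3,2)–Q(3,3)= Q(3,2)–P(4,2)≠ Q(3,2)–Q(4,3)= Q(3,2)–Q(4,1)= Q(3,3)–Q(4,3)= Q(3,3)–P(4,2)≠ P(3,5)–P(4,5)= P(3,7)–P(4,7)=  → 3/11 unlike.
Row 4: Q(4,1)–P(4,2)≠ Q(4,1)–P(5,1)≠ Q(4,1)–Q(5,2)= P(4,2)–Q(4,3)≠ P(4,2)–Q(5,2)≠ P(4,2)–Q(5,3)≠ P(4,2)–P(5,1)= Q(4,3)–Q(5,3)= Q(4,3)–Q(5,4)= Q(4,3)–Q(5,2)= P(4,5)–P(5,6)= P(4,5)–Q(5,4)≠ P(4,7)–Q(5,7)≠ P(4,7)–P(5,6)=  → 7/14 unlike.
Row 5: P(5,1)–Q(5,2)≠ P(5,1)–Q(6,1)≠ P(5,1)–Q(6,2)≠ Q(5,2)–Q(5,3)= Q(5,2)–Q(6,2)= Q(5,2)–Q(6,3)= Q(5,2)–Q(6,1)= Q(5,3)–Q(5,4)= Q(5,3)–Q(6,3)= Q(5,3)–Q(6,2)= Q(5,4)–Q(6,5)= Q(5,4)–Q(6,3)= P(5,6)–Q(5,7)≠ P(5,6)–Q(6,6)≠ P(5,6)–Q(6,5)≠ Q(5,7)–Q(6,6)=  → 6/16 unlike.
Row 6: Q(6,1)–Q(6,2)= Q(6,1)–Q(7,2)= Q(6,2)–Q(6,3)= Q(6,2)–Q(7,2)= Q(6,3)–Q(7,4)= Q(6,3)–Q(7,2)= Q(6,5)–Q(6,6)= Q(6,5)–P(7,5)≠ Q(6,5)–Q(7,6)= Q(6,5)–Q(7,4)= Q(6,6)–Q(7,6)= Q(6,6)–Q(7,7)= Q(6,6)–P(7,5)≠  → 2/13 unlike.
Row 7: Q(7,4)–P(7,5)≠ P(7,5)–Q(7,6)≠ Q(7,6)–Q(7,7)=  → 2/3 unlike.
Total adjacent occupied pairs: 84; unlike-type pairs: 33.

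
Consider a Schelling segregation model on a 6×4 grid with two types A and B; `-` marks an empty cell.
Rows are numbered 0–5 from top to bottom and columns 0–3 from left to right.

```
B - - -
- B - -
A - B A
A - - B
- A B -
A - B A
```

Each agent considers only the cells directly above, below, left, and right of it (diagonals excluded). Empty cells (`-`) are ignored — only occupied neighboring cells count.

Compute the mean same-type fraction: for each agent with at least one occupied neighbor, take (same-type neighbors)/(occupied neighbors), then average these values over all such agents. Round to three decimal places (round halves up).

0.333

(0,0)B — no occupied neighbors
(1,1)B — no occupied neighbors
(2,0)A 1/1
(2,2)B 0/1
(2,3)A 0/2
(3,0)A 1/1
(3,3)B 0/1
(4,1)A 0/1
(4,2)B 1/2
(5,0)A — no occupied neighbors
(5,2)B 1/2
(5,3)A 0/1
Sum over 9 agents: 1/1 + 0/1 + 0/2 + 1/1 + 0/1 + 0/1 + 1/2 + 1/2 + 0/1 = 3; mean = 3 ÷ 9 = 1/3 = 0.333333… → 0.333.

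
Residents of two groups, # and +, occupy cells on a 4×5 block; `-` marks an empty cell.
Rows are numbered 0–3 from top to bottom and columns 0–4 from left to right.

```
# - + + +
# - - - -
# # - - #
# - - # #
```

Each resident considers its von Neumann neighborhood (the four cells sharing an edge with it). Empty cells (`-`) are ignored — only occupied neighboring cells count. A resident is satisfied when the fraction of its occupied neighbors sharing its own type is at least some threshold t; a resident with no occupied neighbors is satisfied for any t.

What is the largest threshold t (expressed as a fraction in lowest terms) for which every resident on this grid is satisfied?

1/1

Row 0: (0,0)# 1/1 · (0,2)+ 1/1 · (0,3)+ 2/2 · (0,4)+ 1/1
Row 1: (1,0)# 2/2
Row 2: (2,0)# 3/3 · (2,1)# 1/1 · (2,4)# 1/1
Row 3: (3,0)# 1/1 · (3,3)# 1/1 · (3,4)# 2/2
The smallest same-type fraction is 1/1 at (0,0), which reduces to 1/1. Any threshold above that leaves this resident unsatisfied.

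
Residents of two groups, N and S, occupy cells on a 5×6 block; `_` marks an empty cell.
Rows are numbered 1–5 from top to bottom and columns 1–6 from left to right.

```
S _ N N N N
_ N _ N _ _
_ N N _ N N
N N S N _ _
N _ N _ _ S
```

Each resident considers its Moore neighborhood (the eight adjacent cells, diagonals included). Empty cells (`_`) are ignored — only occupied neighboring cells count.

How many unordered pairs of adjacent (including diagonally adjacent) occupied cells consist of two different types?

Scan each occupied cell's neighbors to the right and below (and the two forward diagonals) so each pair is counted once.
From row 1: 1 unlike of 8 pairs (running 1/8).
From row 2: 0 unlike of 4 pairs (running 1/12).
From row 3: 2 unlike of 9 pairs (running 3/21).
From row 4: 3 unlike of 8 pairs (running 6/29).
Total adjacent occupied pairs: 29; unlike-type pairs: 6.

6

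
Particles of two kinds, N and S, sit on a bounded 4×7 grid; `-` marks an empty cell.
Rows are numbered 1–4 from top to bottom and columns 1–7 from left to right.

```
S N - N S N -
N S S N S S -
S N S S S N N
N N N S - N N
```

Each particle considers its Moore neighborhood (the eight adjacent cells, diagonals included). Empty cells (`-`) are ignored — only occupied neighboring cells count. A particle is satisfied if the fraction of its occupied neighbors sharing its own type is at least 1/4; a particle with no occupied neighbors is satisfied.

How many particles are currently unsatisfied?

3

Row 1: (1,1)S 1/3 satisfied · (1,2)N 1/4 satisfied · (1,4)N 1/4 satisfied · (1,5)S 2/5 satisfied · (1,6)N 0/3 not
Row 2: (2,1)N 2/5 satisfied · (2,2)S 4/7 satisfied · (2,3)S 3/7 satisfied · (2,4)N 1/7 not · (2,5)S 4/8 satisfied · (2,6)S 3/6 satisfied
Row 3: (3,1)S 1/5 not · (3,2)N 4/8 satisfied · (3,3)S 4/8 satisfied · (3,4)S 5/7 satisfied · (3,5)S 4/7 satisfied · (3,6)N 3/6 satisfied · (3,7)N 3/4 satisfied
Row 4: (4,1)N 2/3 satisfied · (4,2)N 3/5 satisfied · (4,3)N 2/5 satisfied · (4,4)S 3/4 satisfied · (4,6)N 3/4 satisfied · (4,7)N 3/3 satisfied
Unsatisfied: (1,6), (2,4), (3,1) — 3 in total.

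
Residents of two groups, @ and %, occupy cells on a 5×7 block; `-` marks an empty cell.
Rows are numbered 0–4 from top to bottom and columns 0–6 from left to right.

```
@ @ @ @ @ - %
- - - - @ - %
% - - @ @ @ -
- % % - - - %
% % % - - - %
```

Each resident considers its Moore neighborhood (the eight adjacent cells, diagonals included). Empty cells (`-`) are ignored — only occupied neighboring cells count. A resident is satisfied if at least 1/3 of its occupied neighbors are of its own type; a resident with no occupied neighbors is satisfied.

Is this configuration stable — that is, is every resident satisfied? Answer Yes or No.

Yes

Row 0: (0,0)@ 1/1 ✓ · (0,1)@ 2/2 ✓ · (0,2)@ 2/2 ✓ · (0,3)@ 3/3 ✓ · (0,4)@ 2/2 ✓ · (0,6)% 1/1 ✓
Row 1: (1,4)@ 5/5 ✓ · (1,6)% 1/2 ✓
Row 2: (2,0)% 1/1 ✓ · (2,3)@ 2/3 ✓ · (2,4)@ 3/3 ✓ · (2,5)@ 2/4 ✓
Row 3: (3,1)% 5/5 ✓ · (3,2)% 3/4 ✓ · (3,6)% 1/2 ✓
Row 4: (4,0)% 2/2 ✓ · (4,1)% 4/4 ✓ · (4,2)% 3/3 ✓ · (4,6)% 1/1 ✓
All meet the threshold, so the configuration is stable.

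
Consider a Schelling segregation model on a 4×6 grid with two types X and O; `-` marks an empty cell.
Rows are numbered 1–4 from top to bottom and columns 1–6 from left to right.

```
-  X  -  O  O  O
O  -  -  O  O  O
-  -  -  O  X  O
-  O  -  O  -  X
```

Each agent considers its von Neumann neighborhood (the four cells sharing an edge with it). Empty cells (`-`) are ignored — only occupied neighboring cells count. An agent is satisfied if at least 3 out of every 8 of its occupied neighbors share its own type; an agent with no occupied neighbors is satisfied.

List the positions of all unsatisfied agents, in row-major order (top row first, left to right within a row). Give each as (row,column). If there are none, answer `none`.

(1,2)X 0/0 ✓
(1,4)O 2/2 ✓
(1,5)O 3/3 ✓
(1,6)O 2/2 ✓
(2,1)O 0/0 ✓
(2,4)O 3/3 ✓
(2,5)O 3/4 ✓
(2,6)O 3/3 ✓
(3,4)O 2/3 ✓
(3,5)X 0/3 ✗
(3,6)O 1/3 ✗
(4,2)O 0/0 ✓
(4,4)O 1/1 ✓
(4,6)X 0/1 ✗

(3,5), (3,6), (4,6)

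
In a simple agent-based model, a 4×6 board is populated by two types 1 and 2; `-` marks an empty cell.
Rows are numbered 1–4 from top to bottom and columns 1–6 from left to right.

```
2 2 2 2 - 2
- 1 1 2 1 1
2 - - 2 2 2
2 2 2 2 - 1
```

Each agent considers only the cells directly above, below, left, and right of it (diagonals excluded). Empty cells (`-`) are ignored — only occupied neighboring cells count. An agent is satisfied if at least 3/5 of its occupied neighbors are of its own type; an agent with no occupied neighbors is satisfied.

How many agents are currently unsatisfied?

Row 1: (1,1)2 1/1 satisfied · (1,2)2 2/3 satisfied · (1,3)2 2/3 satisfied · (1,4)2 2/2 satisfied · (1,6)2 0/1 not
Row 2: (2,2)1 1/2 not · (2,3)1 1/3 not · (2,4)2 2/4 not · (2,5)1 1/3 not · (2,6)1 1/3 not
Row 3: (3,1)2 1/1 satisfied · (3,4)2 3/3 satisfied · (3,5)2 2/3 satisfied · (3,6)2 1/3 not
Row 4: (4,1)2 2/2 satisfied · (4,2)2 2/2 satisfied · (4,3)2 2/2 satisfied · (4,4)2 2/2 satisfied · (4,6)1 0/1 not
Unsatisfied: (1,6), (2,2), (2,3), (2,4), (2,5), (2,6), (3,6), (4,6) — 8 in total.

8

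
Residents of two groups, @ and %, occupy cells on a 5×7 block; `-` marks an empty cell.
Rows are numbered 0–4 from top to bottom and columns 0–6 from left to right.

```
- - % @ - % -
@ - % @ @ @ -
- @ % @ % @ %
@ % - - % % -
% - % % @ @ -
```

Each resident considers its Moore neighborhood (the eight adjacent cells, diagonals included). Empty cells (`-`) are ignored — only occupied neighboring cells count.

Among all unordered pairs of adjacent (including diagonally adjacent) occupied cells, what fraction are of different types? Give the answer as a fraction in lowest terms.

29/51

Scan each occupied cell's neighbors to the right and below (and the two forward diagonals) so each pair is counted once.
From row 0: 5 unlike of 8 pairs (running 5/8).
From row 1: 8 unlike of 16 pairs (running 13/24).
From row 2: 9 unlike of 14 pairs (running 22/38).
From row 3: 6 unlike of 10 pairs (running 28/48).
From row 4: 1 unlike of 3 pairs (running 29/51).
Total adjacent occupied pairs: 51; unlike-type pairs: 29.
29/51 is already in lowest terms.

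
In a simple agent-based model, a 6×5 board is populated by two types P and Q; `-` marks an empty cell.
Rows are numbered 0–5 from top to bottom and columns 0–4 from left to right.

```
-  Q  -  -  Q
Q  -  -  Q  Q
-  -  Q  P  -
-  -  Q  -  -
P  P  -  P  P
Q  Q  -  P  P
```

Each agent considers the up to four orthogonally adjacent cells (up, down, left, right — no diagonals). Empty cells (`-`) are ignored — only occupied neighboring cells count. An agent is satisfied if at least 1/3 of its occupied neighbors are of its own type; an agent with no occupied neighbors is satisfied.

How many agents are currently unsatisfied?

(0,1)Q 0/0 ✓
(0,4)Q 1/1 ✓
(1,0)Q 0/0 ✓
(1,3)Q 1/2 ✓
(1,4)Q 2/2 ✓
(2,2)Q 1/2 ✓
(2,3)P 0/2 ✗
(3,2)Q 1/1 ✓
(4,0)P 1/2 ✓
(4,1)P 1/2 ✓
(4,3)P 2/2 ✓
(4,4)P 2/2 ✓
(5,0)Q 1/2 ✓
(5,1)Q 1/2 ✓
(5,3)P 2/2 ✓
(5,4)P 2/2 ✓
Unsatisfied: (2,3) — 1 in total.

1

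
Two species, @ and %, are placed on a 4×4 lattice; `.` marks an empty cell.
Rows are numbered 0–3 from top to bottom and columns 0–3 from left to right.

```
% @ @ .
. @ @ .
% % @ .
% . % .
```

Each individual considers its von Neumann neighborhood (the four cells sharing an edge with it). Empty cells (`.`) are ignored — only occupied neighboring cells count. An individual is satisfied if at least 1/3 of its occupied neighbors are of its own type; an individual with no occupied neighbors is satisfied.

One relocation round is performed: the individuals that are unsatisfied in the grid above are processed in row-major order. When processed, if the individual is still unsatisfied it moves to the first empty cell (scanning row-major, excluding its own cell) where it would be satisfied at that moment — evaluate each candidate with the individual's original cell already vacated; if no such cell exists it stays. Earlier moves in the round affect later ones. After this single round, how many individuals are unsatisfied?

0

Initially unsatisfied (in order): (0,0), (3,2).
  (0,0) → (1,0).
  (3,2) → (0,0).
Resulting grid:
% @ @ .
% @ @ .
% % @ .
% . . .
All satisfied now.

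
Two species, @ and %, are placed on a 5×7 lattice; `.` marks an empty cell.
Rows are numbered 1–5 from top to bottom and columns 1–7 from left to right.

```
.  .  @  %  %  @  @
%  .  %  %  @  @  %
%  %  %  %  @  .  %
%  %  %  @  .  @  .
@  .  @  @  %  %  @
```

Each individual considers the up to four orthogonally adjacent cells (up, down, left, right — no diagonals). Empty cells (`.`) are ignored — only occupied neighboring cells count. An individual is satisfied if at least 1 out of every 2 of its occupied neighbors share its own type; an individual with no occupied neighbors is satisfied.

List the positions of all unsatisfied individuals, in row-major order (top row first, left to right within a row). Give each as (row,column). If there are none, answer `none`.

(1,3)@ 0/2 unhappy
(1,4)% 2/3 ok
(1,5)% 1/3 unhappy
(1,6)@ 2/3 ok
(1,7)@ 1/2 ok
(2,1)% 1/1 ok
(2,3)% 2/3 ok
(2,4)% 3/4 ok
(2,5)@ 2/4 ok
(2,6)@ 2/3 ok
(2,7)% 1/3 unhappy
(3,1)% 3/3 ok
(3,2)% 3/3 ok
(3,3)% 4/4 ok
(3,4)% 2/4 ok
(3,5)@ 1/2 ok
(3,7)% 1/1 ok
(4,1)% 2/3 ok
(4,2)% 3/3 ok
(4,3)% 2/4 ok
(4,4)@ 1/3 unhappy
(4,6)@ 0/1 unhappy
(5,1)@ 0/1 unhappy
(5,3)@ 1/2 ok
(5,4)@ 2/3 ok
(5,5)% 1/2 ok
(5,6)% 1/3 unhappy
(5,7)@ 0/1 unhappy

(1,3), (1,5), (2,7), (4,4), (4,6), (5,1), (5,6), (5,7)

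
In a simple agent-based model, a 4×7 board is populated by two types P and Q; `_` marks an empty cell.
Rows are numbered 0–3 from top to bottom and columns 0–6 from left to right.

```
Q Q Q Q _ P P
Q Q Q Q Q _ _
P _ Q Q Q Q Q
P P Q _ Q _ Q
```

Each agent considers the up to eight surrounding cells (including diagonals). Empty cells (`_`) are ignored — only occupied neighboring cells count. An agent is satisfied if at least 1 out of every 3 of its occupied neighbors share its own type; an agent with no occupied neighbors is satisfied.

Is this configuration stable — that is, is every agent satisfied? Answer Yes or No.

Yes

Row 0: (0,0)Q 3/3 satisfied · (0,1)Q 5/5 satisfied · (0,2)Q 5/5 satisfied · (0,3)Q 4/4 satisfied · (0,5)P 1/2 satisfied · (0,6)P 1/1 satisfied
Row 1: (1,0)Q 3/4 satisfied · (1,1)Q 6/7 satisfied · (1,2)Q 7/7 satisfied · (1,3)Q 7/7 satisfied · (1,4)Q 5/6 satisfied
Row 2: (2,0)P 2/4 satisfied · (2,2)Q 5/6 satisfied · (2,3)Q 7/7 satisfied · (2,4)Q 5/5 satisfied · (2,5)Q 5/5 satisfied · (2,6)Q 2/2 satisfied
Row 3: (3,0)P 2/2 satisfied · (3,1)P 2/4 satisfied · (3,2)Q 2/3 satisfied · (3,4)Q 3/3 satisfied · (3,6)Q 2/2 satisfied
All meet the threshold, so the configuration is stable.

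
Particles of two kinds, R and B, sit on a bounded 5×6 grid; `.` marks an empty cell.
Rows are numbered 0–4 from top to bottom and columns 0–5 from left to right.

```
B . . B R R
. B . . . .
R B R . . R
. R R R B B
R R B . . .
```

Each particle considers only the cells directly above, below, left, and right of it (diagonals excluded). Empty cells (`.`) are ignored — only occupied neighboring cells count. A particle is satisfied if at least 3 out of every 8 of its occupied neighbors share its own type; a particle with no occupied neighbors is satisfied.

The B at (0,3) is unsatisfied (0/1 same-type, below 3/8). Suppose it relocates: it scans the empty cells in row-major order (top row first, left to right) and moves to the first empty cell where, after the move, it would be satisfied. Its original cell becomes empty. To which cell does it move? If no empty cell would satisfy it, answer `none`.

Vacating (0,3). Empty cells in order:
  (0,1): 2/2 same-type → satisfied — stop here.

(0,1)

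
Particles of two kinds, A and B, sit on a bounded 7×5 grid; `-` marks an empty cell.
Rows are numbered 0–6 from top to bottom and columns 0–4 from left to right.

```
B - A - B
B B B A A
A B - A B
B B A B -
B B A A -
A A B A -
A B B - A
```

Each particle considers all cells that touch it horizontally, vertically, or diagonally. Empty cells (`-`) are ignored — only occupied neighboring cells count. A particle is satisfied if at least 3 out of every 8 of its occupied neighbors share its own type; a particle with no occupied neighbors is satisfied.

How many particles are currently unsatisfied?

5

Row 0: (0,0)B 2/2 ✓ · (0,2)A 1/3 ✗ · (0,4)B 0/2 ✗
Row 1: (1,0)B 3/4 ✓ · (1,1)B 4/6 ✓ · (1,2)B 2/5 ✓ · (1,3)A 3/6 ✓ · (1,4)A 2/4 ✓
Row 2: (2,0)A 0/5 ✗ · (2,1)B 5/7 ✓ · (2,3)A 3/6 ✓ · (2,4)B 1/4 ✗
Row 3: (3,0)B 4/5 ✓ · (3,1)B 4/7 ✓ · (3,2)A 3/7 ✓ · (3,3)B 1/5 ✗
Row 4: (4,0)B 3/5 ✓ · (4,1)B 4/8 ✓ · (4,2)A 4/8 ✓ · (4,3)A 3/5 ✓
Row 5: (5,0)A 2/5 ✓ · (5,1)A 3/8 ✓ · (5,2)B 3/7 ✓ · (5,3)A 3/5 ✓
Row 6: (6,0)A 2/3 ✓ · (6,1)B 2/5 ✓ · (6,2)B 2/4 ✓ · (6,4)A 1/1 ✓
Unsatisfied: (0,2), (0,4), (2,0), (2,4), (3,3) — 5 in total.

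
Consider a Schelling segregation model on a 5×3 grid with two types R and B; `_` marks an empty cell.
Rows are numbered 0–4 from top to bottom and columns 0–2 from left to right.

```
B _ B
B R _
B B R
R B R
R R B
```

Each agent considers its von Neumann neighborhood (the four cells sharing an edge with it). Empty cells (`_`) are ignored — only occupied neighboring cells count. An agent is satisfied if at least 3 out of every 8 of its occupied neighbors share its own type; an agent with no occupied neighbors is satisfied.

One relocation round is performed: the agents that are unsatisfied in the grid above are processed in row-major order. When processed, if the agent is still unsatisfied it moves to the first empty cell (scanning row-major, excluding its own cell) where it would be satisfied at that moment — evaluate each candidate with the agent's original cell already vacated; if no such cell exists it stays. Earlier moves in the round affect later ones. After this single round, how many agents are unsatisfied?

1

Initially unsatisfied (in order): (1,1), (3,0), (3,1), (3,2), (4,1), (4,2).
  (1,1) → (1,2).
  (3,0): no empty cell satisfies it; stays.
  (3,1) → (0,1).
  (3,2): now satisfied by earlier moves; stays.
  (4,1): now satisfied by earlier moves; stays.
  (4,2) → (1,1).
Resulting grid:
B B B
B B R
B B R
R _ R
R R _
Unsatisfied now: (1,2).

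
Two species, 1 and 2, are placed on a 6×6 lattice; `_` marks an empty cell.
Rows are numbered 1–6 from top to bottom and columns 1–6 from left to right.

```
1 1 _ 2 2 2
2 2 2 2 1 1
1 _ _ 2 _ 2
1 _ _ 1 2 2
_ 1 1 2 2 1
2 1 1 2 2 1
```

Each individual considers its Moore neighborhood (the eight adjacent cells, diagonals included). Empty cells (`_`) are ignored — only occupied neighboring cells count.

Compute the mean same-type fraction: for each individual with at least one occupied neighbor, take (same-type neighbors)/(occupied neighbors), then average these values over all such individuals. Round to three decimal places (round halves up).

(1,1)1 1/3
(1,2)1 1/4
(1,4)2 3/4
(1,5)2 3/5
(1,6)2 1/3
(2,1)2 1/4
(2,2)2 2/5
(2,3)2 4/5
(2,4)2 4/5
(2,5)1 1/7
(2,6)1 1/4
(3,1)1 1/3
(3,4)2 3/5
(3,6)2 2/4
(4,1)1 2/2
(4,4)1 1/5
(4,5)2 5/7
(4,6)2 3/4
(5,2)1 4/5
(5,3)1 4/6
(5,4)2 4/7
(5,5)2 5/8
(5,6)1 1/5
(6,1)2 0/2
(6,2)1 3/4
(6,3)1 3/5
(6,4)2 3/5
(6,5)2 3/5
(6,6)1 1/3
Sum over 29 individuals: 1/3 + 1/4 + 3/4 + 3/5 + 1/3 + 1/4 + 2/5 + 4/5 + 4/5 + 1/7 + 1/4 + 1/3 + 3/5 + 2/4 + 2/2 + 1/5 + 5/7 + 3/4 + 4/5 + 4/6 + 4/7 + 5/8 + 1/5 + 0/2 + 3/4 + 3/5 + 3/5 + 3/5 + 1/3 = 4131/280; mean = 4131/280 ÷ 29 = 4131/8120 = 0.508743… → 0.509.

0.509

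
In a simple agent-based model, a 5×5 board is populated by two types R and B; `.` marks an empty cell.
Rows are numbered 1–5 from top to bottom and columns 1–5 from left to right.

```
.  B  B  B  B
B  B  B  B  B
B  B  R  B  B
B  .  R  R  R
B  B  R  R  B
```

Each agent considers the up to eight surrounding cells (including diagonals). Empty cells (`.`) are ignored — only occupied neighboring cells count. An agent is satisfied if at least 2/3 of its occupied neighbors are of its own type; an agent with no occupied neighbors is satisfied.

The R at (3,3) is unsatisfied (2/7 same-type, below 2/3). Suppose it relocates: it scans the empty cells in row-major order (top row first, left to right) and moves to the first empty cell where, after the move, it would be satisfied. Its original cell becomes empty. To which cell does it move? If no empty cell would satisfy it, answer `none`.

Vacating (3,3). Empty cells in order:
  (1,1): 0/3 same-type → still unsatisfied.
  (4,2): 2/7 same-type → still unsatisfied.

none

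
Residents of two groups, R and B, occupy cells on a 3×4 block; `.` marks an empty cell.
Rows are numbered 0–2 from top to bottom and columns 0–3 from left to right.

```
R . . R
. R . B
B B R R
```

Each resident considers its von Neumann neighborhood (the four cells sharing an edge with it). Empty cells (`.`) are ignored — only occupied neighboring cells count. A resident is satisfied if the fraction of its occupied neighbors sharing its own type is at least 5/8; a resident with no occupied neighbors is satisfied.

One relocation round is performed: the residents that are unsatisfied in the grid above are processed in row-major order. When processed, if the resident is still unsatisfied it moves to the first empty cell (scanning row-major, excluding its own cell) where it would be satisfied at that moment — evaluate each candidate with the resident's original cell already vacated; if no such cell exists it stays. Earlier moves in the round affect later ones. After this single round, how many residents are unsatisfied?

Initially unsatisfied (in order): (0,3), (1,1), (1,3), (2,1), (2,2), (2,3).
  (0,3) → (0,1).
  (1,1) → (0,2).
  (1,3): no empty cell satisfies it; stays.
  (2,1): no empty cell satisfies it; stays.
  (2,2): no empty cell satisfies it; stays.
  (2,3) → (1,2).
Resulting grid:
R R R .
. . R B
B B R .
Unsatisfied now: (1,3), (2,1), (2,2).

3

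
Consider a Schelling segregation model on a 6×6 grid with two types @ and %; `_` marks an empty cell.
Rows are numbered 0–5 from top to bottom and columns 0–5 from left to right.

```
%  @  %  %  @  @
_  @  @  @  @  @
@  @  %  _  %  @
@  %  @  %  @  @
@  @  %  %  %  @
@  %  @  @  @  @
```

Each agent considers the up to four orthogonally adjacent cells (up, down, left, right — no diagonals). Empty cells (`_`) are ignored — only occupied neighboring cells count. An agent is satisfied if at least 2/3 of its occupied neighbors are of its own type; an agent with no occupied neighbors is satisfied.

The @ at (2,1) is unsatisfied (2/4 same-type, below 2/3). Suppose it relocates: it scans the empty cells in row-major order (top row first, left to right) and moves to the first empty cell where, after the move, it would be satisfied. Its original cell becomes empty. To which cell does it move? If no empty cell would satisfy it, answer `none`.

(1,0)

Vacating (2,1). Empty cells in order:
  (1,0): 2/3 same-type → satisfied — stop here.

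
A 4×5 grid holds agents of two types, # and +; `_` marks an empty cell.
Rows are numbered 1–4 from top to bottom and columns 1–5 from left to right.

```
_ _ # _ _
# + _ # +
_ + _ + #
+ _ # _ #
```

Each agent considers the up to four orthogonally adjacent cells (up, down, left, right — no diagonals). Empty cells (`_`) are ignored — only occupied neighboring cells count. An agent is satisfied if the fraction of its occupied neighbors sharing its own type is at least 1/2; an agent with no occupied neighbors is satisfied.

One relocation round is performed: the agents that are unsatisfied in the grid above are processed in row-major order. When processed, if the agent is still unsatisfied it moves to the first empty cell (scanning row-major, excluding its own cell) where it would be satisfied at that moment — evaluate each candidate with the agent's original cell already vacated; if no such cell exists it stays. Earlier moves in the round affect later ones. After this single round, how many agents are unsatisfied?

Initially unsatisfied (in order): (2,1), (2,4), (2,5), (3,4), (3,5).
  (2,1) → (1,1).
  (2,4) → (1,2).
  (2,5) → (1,5).
  (3,4) → (1,4).
  (3,5): now satisfied by earlier moves; stays.
Resulting grid:
# # # + +
_ + _ _ _
_ + _ _ #
+ _ # _ #
All satisfied now.

0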